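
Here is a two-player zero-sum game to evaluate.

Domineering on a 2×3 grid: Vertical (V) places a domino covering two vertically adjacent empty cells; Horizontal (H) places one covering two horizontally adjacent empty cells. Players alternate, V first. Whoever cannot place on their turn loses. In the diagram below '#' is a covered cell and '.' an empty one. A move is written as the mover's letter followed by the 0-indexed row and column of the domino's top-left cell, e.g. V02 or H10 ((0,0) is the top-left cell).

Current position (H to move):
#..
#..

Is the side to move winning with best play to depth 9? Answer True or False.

H winning at [#../#..]: True

[#../#..] H move#1: H01:+1/###/#..*, H11:+1/#../###
[###/#..] end (terminal -1, V#2); searched #../#.. to 9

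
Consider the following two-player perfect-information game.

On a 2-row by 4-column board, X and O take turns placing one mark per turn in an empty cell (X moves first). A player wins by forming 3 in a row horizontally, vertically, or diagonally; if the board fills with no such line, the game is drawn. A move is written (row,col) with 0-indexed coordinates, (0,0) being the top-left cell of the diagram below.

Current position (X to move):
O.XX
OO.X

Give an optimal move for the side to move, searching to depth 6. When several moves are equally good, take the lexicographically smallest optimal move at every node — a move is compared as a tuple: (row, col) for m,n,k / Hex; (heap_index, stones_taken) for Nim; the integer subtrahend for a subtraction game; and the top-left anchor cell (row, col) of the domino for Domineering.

X's best at [O.XX/OO.X]: (0,1)

p1 X@[O.XX/OO.X]: (0,1)[OXXX/OO.X]+1* (1,2)[O.XX/OOXX]+0
p2 O@[OXXX/OO.X] terminal -1; root [O.XX/OO.X] d6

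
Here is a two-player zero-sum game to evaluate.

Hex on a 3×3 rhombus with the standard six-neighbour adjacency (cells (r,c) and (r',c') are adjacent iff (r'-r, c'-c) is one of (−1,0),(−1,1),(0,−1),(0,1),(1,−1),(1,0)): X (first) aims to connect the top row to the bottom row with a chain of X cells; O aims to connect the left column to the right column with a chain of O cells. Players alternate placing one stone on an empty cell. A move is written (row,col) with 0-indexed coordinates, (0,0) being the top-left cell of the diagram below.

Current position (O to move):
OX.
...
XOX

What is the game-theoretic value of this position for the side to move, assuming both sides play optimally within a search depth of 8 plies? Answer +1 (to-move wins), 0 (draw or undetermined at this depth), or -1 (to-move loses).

value(OX./.../XOX, O) = -1

ply 1, O at OX./.../XOX | (0,2)=-1→OXO/.../XOX*; (1,0)=-1→OX./O../XOX; (1,1)=-1→OX./.O./XOX; (1,2)=-1→OX./..O/XOX
ply 2, X at OXO/.../XOX | (1,0)=+1→OXO/X../XOX*; (1,1)=+1→OXO/.X./XOX; (1,2)=+1→OXO/..X/XOX
ply 3: OXO/X../XOX is terminal -1 (O); from OX./.../XOX depth 8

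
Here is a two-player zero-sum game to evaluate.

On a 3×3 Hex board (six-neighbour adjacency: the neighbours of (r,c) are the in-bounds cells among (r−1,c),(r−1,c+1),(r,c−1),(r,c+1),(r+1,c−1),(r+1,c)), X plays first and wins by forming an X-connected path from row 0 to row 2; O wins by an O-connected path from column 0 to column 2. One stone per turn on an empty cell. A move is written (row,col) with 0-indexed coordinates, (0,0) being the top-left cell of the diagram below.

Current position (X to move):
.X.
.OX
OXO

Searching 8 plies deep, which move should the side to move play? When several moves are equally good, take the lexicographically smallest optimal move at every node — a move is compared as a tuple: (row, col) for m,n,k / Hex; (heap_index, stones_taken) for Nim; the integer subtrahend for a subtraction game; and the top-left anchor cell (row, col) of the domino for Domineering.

X's best at [.X./.OX/OXO]: (0,2)

p1 X@[.X./.OX/OXO]: (0,0)[XX./.OX/OXO]-1 (0,2)[.XX/.OX/OXO]+1* (1,0)[.X./XOX/OXO]-1
p2 O@[.XX/.OX/OXO] terminal -1; root [.X./.OX/OXO] d8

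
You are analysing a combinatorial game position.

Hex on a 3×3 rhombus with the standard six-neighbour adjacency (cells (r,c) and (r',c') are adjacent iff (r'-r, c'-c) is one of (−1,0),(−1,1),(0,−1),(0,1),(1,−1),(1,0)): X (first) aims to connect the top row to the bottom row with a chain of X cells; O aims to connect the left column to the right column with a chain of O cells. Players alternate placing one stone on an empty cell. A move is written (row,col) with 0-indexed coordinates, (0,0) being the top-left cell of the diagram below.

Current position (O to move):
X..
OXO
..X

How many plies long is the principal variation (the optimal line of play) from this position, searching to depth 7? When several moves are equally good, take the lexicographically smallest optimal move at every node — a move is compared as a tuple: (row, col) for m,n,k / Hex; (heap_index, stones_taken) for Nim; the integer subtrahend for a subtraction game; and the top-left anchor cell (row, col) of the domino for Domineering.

[X../OXO/..X] O move#1: (0,1):-1/XO./OXO/..X*, (0,2):-1/X.O/OXO/..X, (2,0):-1/X../OXO/O.X, (2,1):-1/X../OXO/.OX
[XO./OXO/..X] X move#2: (0,2):+1/XOX/OXO/..X*, (2,0):-1/XO./OXO/X.X, (2,1):-1/XO./OXO/.XX
[XOX/OXO/..X] O move#3: (2,0):-1/XOX/OXO/O.X*, (2,1):-1/XOX/OXO/.OX
[XOX/OXO/O.X] X move#4: (2,1):+1/XOX/OXO/OXX*
[XOX/OXO/OXX] end (terminal -1, O#5); searched X../OXO/..X to 7

PV length from [X../OXO/..X]: 4 plies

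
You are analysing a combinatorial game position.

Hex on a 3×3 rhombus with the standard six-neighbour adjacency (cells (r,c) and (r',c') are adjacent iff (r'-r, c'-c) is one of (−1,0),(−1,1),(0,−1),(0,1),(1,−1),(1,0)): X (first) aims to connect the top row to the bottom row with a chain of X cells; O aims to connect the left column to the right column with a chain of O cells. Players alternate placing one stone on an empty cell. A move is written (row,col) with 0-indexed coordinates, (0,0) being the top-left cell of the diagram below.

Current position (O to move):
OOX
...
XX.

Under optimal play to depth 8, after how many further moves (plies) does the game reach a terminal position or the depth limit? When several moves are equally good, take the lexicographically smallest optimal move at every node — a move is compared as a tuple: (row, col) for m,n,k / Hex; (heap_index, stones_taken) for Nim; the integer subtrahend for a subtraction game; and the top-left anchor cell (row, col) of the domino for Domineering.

ply 1, O at OOX/.../XX. | (1,0)=-1→OOX/O../XX.*; (1,1)=-1→OOX/.O./XX.; (1,2)=-1→OOX/..O/XX.; (2,2)=-1→OOX/.../XXO
ply 2, X at OOX/O../XX. | (1,1)=+1→OOX/OX./XX.*; (1,2)=+1→OOX/O.X/XX.; (2,2)=+1→OOX/O../XXX
ply 3: OOX/OX./XX. is terminal -1 (O); from OOX/.../XX. depth 8

PV length from [OOX/.../XX.]: 2 plies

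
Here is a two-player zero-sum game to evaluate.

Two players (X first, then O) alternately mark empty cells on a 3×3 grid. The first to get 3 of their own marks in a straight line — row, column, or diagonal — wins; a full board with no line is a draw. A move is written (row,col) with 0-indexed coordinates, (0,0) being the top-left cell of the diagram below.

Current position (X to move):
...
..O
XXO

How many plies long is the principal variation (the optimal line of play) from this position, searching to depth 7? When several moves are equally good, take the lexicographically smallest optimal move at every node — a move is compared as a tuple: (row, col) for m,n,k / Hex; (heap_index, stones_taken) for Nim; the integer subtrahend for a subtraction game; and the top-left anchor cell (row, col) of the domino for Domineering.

PV length from [.../..O/XXO]: 2 plies

[.../..O/XXO] X move#1: (0,0):-1/X../..O/XXO*, (0,1):-1/.X./..O/XXO, (0,2):-1/..X/..O/XXO, (1,0):-1/.../X.O/XXO, (1,1):-1/.../.XO/XXO
[X../..O/XXO] O move#2: (0,1):-1/XO./..O/XXO, (0,2):+1/X.O/..O/XXO*, (1,0):+1/X../O.O/XXO, (1,1):-1/X../.OO/XXO
[X.O/..O/XXO] end (terminal -1, X#3); searched .../..O/XXO to 7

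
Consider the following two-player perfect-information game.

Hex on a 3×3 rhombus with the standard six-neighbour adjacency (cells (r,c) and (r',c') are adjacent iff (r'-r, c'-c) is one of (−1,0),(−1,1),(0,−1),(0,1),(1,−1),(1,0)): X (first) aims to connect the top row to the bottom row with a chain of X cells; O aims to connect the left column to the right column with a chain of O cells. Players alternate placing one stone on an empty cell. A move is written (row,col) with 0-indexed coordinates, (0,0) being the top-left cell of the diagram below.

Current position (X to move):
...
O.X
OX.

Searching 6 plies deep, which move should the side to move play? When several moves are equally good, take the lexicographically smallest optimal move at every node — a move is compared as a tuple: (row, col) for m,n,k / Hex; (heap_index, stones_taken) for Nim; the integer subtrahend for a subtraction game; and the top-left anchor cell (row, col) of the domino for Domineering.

[.../O.X/OX.] X move#1: (0,0):-1/X../O.X/OX., (0,1):+1/.X./O.X/OX.*, (0,2):+1/..X/O.X/OX., (1,1):+1/.../OXX/OX., (2,2):-1/.../O.X/OXX
[.X./O.X/OX.] O move#2: (0,0):-1/OX./O.X/OX.*, (0,2):-1/.XO/O.X/OX., (1,1):-1/.X./OOX/OX., (2,2):-1/.X./O.X/OXO
[OX./O.X/OX.] X move#3: (0,2):+1/OXX/O.X/OX.*, (1,1):+1/OX./OXX/OX., (2,2):+1/OX./O.X/OXX
[OXX/O.X/OX.] end (terminal -1, O#4); searched .../O.X/OX. to 6

X's best at [.../O.X/OX.]: (0,1)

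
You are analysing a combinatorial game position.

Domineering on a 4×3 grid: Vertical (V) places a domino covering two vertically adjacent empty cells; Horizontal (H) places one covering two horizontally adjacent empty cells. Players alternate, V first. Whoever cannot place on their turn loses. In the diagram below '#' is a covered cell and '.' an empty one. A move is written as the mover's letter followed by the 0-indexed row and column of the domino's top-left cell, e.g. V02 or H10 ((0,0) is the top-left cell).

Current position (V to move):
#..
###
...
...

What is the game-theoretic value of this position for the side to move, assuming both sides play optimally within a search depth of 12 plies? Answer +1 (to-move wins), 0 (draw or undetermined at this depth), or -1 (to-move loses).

value(#../###/.../..., V) = +1

[#../###/.../...] V move#1: V20:-1/#../###/#../#.., V21:+1/#../###/.#./.#.*, V22:-1/#../###/..#/..#
[#../###/.#./.#.] H move#2: H01:-1/###/###/.#./.#.*
[###/###/.#./.#.] V move#3: V20:+1/###/###/##./##.*, V22:+1/###/###/.##/.##
[###/###/##./##.] end (terminal -1, H#4); searched #../###/.../... to 12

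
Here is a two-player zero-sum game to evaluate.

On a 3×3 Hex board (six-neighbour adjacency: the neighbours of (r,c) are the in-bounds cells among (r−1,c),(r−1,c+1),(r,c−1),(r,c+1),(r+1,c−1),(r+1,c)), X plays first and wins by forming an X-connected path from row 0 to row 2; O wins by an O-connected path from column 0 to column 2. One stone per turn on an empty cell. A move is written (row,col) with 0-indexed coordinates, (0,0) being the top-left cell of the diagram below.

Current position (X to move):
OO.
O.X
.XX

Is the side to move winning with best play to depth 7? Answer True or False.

X winning at [OO./O.X/.XX]: True

[OO./O.X/.XX] X move#1: (0,2):+1/OOX/O.X/.XX*, (1,1):-1/OO./OXX/.XX, (2,0):-1/OO./O.X/XXX
[OOX/O.X/.XX] end (terminal -1, O#2); searched OO./O.X/.XX to 7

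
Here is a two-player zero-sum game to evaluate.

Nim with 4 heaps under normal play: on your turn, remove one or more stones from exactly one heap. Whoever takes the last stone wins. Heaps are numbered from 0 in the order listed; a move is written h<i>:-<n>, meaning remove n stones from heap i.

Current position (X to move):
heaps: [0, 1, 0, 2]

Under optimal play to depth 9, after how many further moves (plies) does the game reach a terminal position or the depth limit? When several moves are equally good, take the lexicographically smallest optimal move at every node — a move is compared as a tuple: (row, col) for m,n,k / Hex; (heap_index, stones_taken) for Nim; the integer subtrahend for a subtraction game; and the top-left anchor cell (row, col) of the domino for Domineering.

p1 X@[(0,1,0,2)]: h1:-1[(0,0,0,2)]-1 h3:-1[(0,1,0,1)]+1* h3:-2[(0,1,0,0)]-1
p2 O@[(0,1,0,1)]: h1:-1[(0,0,0,1)]-1* h3:-1[(0,1,0,0)]-1
p3 X@[(0,0,0,1)]: h3:-1[(0,0,0,0)]+1*
p4 O@[(0,0,0,0)] terminal -1; root [(0,1,0,2)] d9

PV length from [(0,1,0,2)]: 3 plies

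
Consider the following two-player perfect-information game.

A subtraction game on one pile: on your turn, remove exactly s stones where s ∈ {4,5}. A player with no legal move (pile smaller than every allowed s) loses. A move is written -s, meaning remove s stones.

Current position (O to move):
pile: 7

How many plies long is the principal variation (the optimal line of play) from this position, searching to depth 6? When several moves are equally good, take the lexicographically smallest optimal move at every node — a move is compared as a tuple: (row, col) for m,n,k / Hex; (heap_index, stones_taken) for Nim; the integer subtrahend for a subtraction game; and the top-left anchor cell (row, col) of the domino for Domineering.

ply 1, O at 7 | -4=+1→3*; -5=+1→2
ply 2: 3 is terminal -1 (X); from 7 depth 6

PV length from [7]: 1 ply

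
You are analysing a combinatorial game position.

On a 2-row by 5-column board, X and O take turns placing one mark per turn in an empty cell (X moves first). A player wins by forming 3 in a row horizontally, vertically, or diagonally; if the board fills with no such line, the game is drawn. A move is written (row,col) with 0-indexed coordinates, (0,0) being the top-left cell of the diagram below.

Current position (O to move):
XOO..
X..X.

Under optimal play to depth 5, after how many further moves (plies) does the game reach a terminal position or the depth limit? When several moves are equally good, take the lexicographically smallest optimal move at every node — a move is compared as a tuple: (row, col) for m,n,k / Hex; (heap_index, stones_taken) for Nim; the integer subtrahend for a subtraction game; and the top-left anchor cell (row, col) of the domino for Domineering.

PV length from [XOO../X..X.]: 1 ply

[XOO../X..X.] O move#1: (0,3):+1/XOOO./X..X.*, (0,4):+0/XOO.O/X..X., (1,1):+0/XOO../XO.X., (1,2):+0/XOO../X.OX., (1,4):+0/XOO../X..XO
[XOOO./X..X.] end (terminal -1, X#2); searched XOO../X..X. to 5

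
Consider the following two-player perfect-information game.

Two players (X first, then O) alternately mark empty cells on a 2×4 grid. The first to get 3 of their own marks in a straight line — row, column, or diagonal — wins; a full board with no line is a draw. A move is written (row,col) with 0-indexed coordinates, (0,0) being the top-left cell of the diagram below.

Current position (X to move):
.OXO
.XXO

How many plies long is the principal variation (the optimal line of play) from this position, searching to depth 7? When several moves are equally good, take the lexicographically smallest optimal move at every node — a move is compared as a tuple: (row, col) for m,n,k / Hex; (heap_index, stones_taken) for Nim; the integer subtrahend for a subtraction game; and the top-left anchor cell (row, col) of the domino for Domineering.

PV length from [.OXO/.XXO]: 1 ply

ply 1, X at .OXO/.XXO | (0,0)=+0→XOXO/.XXO; (1,0)=+1→.OXO/XXXO*
ply 2: .OXO/XXXO is terminal -1 (O); from .OXO/.XXO depth 7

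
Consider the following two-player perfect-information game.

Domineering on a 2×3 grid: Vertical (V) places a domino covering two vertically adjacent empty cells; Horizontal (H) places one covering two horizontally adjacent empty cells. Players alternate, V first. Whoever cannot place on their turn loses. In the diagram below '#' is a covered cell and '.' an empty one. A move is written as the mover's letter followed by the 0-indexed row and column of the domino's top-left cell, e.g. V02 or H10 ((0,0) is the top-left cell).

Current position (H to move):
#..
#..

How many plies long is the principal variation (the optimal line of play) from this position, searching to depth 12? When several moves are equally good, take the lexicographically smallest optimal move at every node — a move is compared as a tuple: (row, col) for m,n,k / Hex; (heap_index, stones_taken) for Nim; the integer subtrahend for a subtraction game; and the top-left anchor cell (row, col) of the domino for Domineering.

ply 1, H at #../#.. | H01=+1→###/#..*; H11=+1→#../###
ply 2: ###/#.. is terminal -1 (V); from #../#.. depth 12

PV length from [#../#..]: 1 ply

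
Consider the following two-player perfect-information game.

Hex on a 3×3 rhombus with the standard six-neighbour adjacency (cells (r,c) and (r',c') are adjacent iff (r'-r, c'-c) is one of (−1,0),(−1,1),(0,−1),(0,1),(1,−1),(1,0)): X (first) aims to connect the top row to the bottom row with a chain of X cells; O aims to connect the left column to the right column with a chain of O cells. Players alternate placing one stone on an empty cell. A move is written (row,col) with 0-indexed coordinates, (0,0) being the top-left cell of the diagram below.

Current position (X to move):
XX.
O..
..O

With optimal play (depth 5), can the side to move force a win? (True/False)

ply 1, X at XX./O../..O | (0,2)=-1→XXX/O../..O; (1,1)=+1→XX./OX./..O*; (1,2)=-1→XX./O.X/..O; (2,0)=-1→XX./O../X.O; (2,1)=-1→XX./O../.XO
ply 2, O at XX./OX./..O | (0,2)=-1→XXO/OX./..O*; (1,2)=-1→XX./OXO/..O; (2,0)=-1→XX./OX./O.O; (2,1)=-1→XX./OX./.OO
ply 3, X at XXO/OX./..O | (1,2)=+1→XXO/OXX/..O*; (2,0)=+1→XXO/OX./X.O; (2,1)=+1→XXO/OX./.XO
ply 4, O at XXO/OXX/..O | (2,0)=-1→XXO/OXX/O.O*; (2,1)=-1→XXO/OXX/.OO
ply 5, X at XXO/OXX/O.O | (2,1)=+1→XXO/OXX/OXO*
ply 6: XXO/OXX/OXO is terminal -1 (O); from XX./O../..O depth 5

X winning at [XX./O../..O]: True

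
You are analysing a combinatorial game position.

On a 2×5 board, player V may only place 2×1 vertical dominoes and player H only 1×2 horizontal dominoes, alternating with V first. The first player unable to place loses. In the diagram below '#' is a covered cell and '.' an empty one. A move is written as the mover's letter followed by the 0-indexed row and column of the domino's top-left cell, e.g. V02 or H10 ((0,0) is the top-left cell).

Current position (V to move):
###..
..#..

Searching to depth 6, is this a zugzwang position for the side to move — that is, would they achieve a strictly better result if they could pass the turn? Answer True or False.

ply 1, V at ###../..#.. | V03=+1→####./..##.*; V04=+1→###.#/..#.#
ply 2, H at ####./..##. | H10=-1→####./####.*
ply 3, V at ####./####. | V04=+1→#####/#####*
ply 4: #####/##### is terminal -1 (H); from ###../..#.. depth 6
if V skipped the turn, H would face:
~ ply 1, H at ###../..#.. | H03=+1→#####/..#..*; H10=-1→###../###..; H13=+1→###../..###
~ ply 2: #####/..#.. is terminal -1 (V); from ###../..#.. depth 6
compare (V): move=+1 vs pass=-1

zugzwang(###../..#.., V) = False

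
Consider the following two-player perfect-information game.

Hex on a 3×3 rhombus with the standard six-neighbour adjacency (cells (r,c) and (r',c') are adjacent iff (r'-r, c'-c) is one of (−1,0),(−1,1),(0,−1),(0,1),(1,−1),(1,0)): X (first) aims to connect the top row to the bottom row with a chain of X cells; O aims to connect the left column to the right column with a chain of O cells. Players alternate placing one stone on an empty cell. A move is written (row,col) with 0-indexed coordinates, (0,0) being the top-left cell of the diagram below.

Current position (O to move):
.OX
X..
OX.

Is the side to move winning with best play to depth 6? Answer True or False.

O winning at [.OX/X../OX.]: False

p1 O@[.OX/X../OX.]: (0,0)[OOX/X../OX.]-1* (1,1)[.OX/XO./OX.]-1 (1,2)[.OX/X.O/OX.]-1 (2,2)[.OX/X../OXO]-1
p2 X@[OOX/X../OX.]: (1,1)[OOX/XX./OX.]+1* (1,2)[OOX/X.X/OX.]+1 (2,2)[OOX/X../OXX]+1
p3 O@[OOX/XX./OX.] terminal -1; root [.OX/X../OX.] d6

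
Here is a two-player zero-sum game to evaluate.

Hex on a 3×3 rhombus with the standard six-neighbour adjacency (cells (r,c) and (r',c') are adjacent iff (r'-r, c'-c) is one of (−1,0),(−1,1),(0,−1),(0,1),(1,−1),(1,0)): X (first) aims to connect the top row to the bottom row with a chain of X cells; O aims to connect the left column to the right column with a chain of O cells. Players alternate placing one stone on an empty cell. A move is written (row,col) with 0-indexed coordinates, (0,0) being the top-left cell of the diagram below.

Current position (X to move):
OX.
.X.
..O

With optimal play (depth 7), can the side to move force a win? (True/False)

p1 X@[OX./.X./..O]: (0,2)[OXX/.X./..O]+1* (1,0)[OX./XX./..O]+1 (1,2)[OX./.XX/..O]+1 (2,0)[OX./.X./X.O]+1 (2,1)[OX./.X./.XO]+1
p2 O@[OXX/.X./..O]: (1,0)[OXX/OX./..O]-1* (1,2)[OXX/.XO/..O]-1 (2,0)[OXX/.X./O.O]-1 (2,1)[OXX/.X./.OO]-1
p3 X@[OXX/OX./..O]: (1,2)[OXX/OXX/..O]+1* (2,0)[OXX/OX./X.O]+1 (2,1)[OXX/OX./.XO]+1
p4 O@[OXX/OXX/..O]: (2,0)[OXX/OXX/O.O]-1* (2,1)[OXX/OXX/.OO]-1
p5 X@[OXX/OXX/O.O]: (2,1)[OXX/OXX/OXO]+1*
p6 O@[OXX/OXX/OXO] terminal -1; root [OX./.X./..O] d7

X winning at [OX./.X./..O]: True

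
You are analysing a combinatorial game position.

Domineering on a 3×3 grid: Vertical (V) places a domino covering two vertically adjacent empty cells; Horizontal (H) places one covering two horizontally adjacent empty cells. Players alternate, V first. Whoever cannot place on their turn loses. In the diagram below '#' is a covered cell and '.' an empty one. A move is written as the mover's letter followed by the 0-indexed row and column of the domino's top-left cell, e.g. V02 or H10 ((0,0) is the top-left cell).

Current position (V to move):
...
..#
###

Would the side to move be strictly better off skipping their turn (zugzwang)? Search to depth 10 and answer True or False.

zugzwang(.../..#/###, V) = False

ply 1, V at .../..#/### | V00=-1→#../#.#/###; V01=+1→.#./.##/###*
ply 2: .#./.##/### is terminal -1 (H); from .../..#/### depth 10
if V skipped the turn, H would face:
~ ply 1, H at .../..#/### | H00=+1→##./..#/###*; H01=-1→.##/..#/###; H10=+1→.../###/###
~ ply 2: ##./..#/### is terminal -1 (V); from .../..#/### depth 10
compare (V): move=+1 vs pass=-1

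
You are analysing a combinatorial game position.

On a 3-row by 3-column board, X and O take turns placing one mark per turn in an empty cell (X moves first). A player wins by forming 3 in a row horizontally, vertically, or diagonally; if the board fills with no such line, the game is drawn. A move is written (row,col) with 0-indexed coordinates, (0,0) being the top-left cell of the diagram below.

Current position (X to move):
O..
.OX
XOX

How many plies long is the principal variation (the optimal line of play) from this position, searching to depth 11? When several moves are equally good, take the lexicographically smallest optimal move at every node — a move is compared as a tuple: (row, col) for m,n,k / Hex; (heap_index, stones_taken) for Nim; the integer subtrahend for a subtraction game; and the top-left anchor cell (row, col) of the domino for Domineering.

PV length from [O../.OX/XOX]: 1 ply

[O../.OX/XOX] X move#1: (0,1):+0/OX./.OX/XOX, (0,2):+1/O.X/.OX/XOX*, (1,0):-1/O../XOX/XOX
[O.X/.OX/XOX] end (terminal -1, O#2); searched O../.OX/XOX to 11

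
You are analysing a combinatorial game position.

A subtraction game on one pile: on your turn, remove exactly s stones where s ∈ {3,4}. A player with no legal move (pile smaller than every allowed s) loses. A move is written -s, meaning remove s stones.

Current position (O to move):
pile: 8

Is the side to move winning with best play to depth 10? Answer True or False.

O winning at [8]: False

[8] O move#1: -3:-1/5*, -4:-1/4
[5] X move#2: -3:+1/2*, -4:+1/1
[2] end (terminal -1, O#3); searched 8 to 10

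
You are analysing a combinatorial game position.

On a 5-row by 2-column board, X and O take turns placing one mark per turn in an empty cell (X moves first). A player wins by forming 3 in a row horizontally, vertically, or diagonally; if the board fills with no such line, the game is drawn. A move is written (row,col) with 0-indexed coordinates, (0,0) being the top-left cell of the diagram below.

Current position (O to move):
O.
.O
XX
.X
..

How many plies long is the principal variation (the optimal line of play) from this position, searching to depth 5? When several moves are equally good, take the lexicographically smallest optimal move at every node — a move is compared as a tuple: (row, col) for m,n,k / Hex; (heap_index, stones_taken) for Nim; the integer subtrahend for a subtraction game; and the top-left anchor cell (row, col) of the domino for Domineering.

[O./.O/XX/.X/..] O move#1: (0,1):-1/OO/.O/XX/.X/..*, (1,0):-1/O./OO/XX/.X/.., (3,0):-1/O./.O/XX/OX/.., (4,0):-1/O./.O/XX/.X/O., (4,1):-1/O./.O/XX/.X/.O
[OO/.O/XX/.X/..] X move#2: (1,0):+1/OO/XO/XX/.X/..*, (3,0):+1/OO/.O/XX/XX/.., (4,0):+1/OO/.O/XX/.X/X., (4,1):+1/OO/.O/XX/.X/.X
[OO/XO/XX/.X/..] O move#3: (3,0):-1/OO/XO/XX/OX/..*, (4,0):-1/OO/XO/XX/.X/O., (4,1):-1/OO/XO/XX/.X/.O
[OO/XO/XX/OX/..] X move#4: (4,0):+0/OO/XO/XX/OX/X., (4,1):+1/OO/XO/XX/OX/.X*
[OO/XO/XX/OX/.X] end (terminal -1, O#5); searched O./.O/XX/.X/.. to 5

PV length from [O./.O/XX/.X/..]: 4 plies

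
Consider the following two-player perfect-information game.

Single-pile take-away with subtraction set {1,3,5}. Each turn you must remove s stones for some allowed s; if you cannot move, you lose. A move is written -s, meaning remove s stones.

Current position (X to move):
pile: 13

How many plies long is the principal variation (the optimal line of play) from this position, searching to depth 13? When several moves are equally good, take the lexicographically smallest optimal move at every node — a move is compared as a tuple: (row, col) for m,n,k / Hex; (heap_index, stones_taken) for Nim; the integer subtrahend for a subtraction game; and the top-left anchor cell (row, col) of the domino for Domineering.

[13] X move#1: -1:+1/12*, -3:+1/10, -5:+1/8
[12] O move#2: -1:-1/11*, -3:-1/9, -5:-1/7
[11] X move#3: -1:+1/10*, -3:+1/8, -5:+1/6
[10] O move#4: -1:-1/9*, -3:-1/7, -5:-1/5
[9] X move#5: -1:+1/8*, -3:+1/6, -5:+1/4
[8] O move#6: -1:-1/7*, -3:-1/5, -5:-1/3
[7] X move#7: -1:+1/6*, -3:+1/4, -5:+1/2
[6] O move#8: -1:-1/5*, -3:-1/3, -5:-1/1
[5] X move#9: -1:+1/4*, -3:+1/2, -5:+1/0
[4] O move#10: -1:-1/3*, -3:-1/1
[3] X move#11: -1:+1/2*, -3:+1/0
[2] O move#12: -1:-1/1*
[1] X move#13: -1:+1/0*
[0] end (terminal -1, O#14); searched 13 to 13

PV length from [13]: 13 plies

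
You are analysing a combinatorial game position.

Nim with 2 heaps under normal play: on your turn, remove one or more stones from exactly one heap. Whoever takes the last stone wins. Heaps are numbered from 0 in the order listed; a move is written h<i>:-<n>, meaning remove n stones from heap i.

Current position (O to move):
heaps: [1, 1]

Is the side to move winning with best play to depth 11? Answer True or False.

O winning at [(1,1)]: False

[(1,1)] O move#1: h0:-1:-1/(0,1)*, h1:-1:-1/(1,0)
[(0,1)] X move#2: h1:-1:+1/(0,0)*
[(0,0)] end (terminal -1, O#3); searched (1,1) to 11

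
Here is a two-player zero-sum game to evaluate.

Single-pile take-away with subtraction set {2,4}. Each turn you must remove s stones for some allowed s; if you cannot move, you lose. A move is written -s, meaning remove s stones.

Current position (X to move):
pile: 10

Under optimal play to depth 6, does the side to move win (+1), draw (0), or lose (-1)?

[10] X move#1: -2:-1/8, -4:+1/6*
[6] O move#2: -2:-1/4*, -4:-1/2
[4] X move#3: -2:-1/2, -4:+1/0*
[0] end (terminal -1, O#4); searched 10 to 6

value(10, X) = +1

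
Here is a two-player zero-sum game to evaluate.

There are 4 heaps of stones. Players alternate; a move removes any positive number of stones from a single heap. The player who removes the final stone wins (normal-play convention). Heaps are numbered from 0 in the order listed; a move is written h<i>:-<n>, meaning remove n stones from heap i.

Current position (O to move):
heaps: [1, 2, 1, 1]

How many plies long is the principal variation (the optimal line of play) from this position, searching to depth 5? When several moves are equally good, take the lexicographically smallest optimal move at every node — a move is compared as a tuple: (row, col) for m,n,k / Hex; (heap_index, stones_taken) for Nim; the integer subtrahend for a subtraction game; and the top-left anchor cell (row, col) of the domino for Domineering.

p1 O@[(1,2,1,1)]: h0:-1[(0,2,1,1)]-1 h1:-1[(1,1,1,1)]+1* h1:-2[(1,0,1,1)]-1 h2:-1[(1,2,0,1)]-1 h3:-1[(1,2,1,0)]-1
p2 X@[(1,1,1,1)]: h0:-1[(0,1,1,1)]-1* h1:-1[(1,0,1,1)]-1 h2:-1[(1,1,0,1)]-1 h3:-1[(1,1,1,0)]-1
p3 O@[(0,1,1,1)]: h1:-1[(0,0,1,1)]+1* h2:-1[(0,1,0,1)]+1 h3:-1[(0,1,1,0)]+1
p4 X@[(0,0,1,1)]: h2:-1[(0,0,0,1)]-1* h3:-1[(0,0,1,0)]-1
p5 O@[(0,0,0,1)]: h3:-1[(0,0,0,0)]+1*
p6 X@[(0,0,0,0)] terminal -1; root [(1,2,1,1)] d5

PV length from [(1,2,1,1)]: 5 plies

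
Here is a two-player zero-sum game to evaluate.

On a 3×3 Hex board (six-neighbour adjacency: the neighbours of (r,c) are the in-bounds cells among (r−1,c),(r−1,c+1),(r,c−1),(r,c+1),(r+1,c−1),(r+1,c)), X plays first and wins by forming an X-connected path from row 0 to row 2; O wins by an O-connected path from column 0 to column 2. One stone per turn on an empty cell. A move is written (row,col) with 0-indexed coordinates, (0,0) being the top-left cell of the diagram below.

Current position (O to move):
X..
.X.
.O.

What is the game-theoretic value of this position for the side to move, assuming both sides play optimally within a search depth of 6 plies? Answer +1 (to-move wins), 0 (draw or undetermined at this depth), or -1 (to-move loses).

ply 1, O at X../.X./.O. | (0,1)=-1→XO./.X./.O.; (0,2)=-1→X.O/.X./.O.; (1,0)=-1→X../OX./.O.; (1,2)=-1→X../.XO/.O.; (2,0)=+1→X../.X./OO.*; (2,2)=-1→X../.X./.OO
ply 2, X at X../.X./OO. | (0,1)=-1→XX./.X./OO.*; (0,2)=-1→X.X/.X./OO.; (1,0)=-1→X../XX./OO.; (1,2)=-1→X../.XX/OO.; (2,2)=-1→X../.X./OOX
ply 3, O at XX./.X./OO. | (0,2)=+1→XXO/.X./OO.*; (1,0)=+1→XX./OX./OO.; (1,2)=+1→XX./.XO/OO.; (2,2)=+1→XX./.X./OOO
ply 4, X at XXO/.X./OO. | (1,0)=-1→XXO/XX./OO.*; (1,2)=-1→XXO/.XX/OO.; (2,2)=-1→XXO/.X./OOX
ply 5, O at XXO/XX./OO. | (1,2)=+1→XXO/XXO/OO.*; (2,2)=+1→XXO/XX./OOO
ply 6: XXO/XXO/OO. is terminal -1 (X); from X../.X./.O. depth 6

value(X../.X./.O., O) = +1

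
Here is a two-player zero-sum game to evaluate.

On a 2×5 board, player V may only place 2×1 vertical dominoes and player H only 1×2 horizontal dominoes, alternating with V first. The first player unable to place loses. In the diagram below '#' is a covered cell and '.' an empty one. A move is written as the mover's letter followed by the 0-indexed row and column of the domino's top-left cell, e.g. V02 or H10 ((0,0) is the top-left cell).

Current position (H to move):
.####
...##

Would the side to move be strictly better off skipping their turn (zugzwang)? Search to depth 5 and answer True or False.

zugzwang(.####/...##, H) = False

p1 H@[.####/...##]: H10[.####/##.##]+1* H11[.####/.####]-1
p2 V@[.####/##.##] terminal -1; root [.####/...##] d5
if H skipped the turn, V would face:
~ p1 V@[.####/...##]: V00[#####/#..##]-1*
~ p2 H@[#####/#..##]: H11[#####/#####]+1*
~ p3 V@[#####/#####] terminal -1; root [.####/...##] d5
compare (H): move=+1 vs pass=+1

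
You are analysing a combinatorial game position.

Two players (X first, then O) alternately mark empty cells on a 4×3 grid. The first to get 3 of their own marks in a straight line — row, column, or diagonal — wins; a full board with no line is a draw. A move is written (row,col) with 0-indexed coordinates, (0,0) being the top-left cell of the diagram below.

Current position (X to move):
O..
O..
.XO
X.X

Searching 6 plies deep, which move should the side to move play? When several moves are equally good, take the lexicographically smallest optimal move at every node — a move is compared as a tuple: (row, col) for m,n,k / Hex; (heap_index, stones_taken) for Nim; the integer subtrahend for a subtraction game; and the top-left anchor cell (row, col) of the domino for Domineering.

[O../O../.XO/X.X] X move#1: (0,1):-1/OX./O../.XO/X.X, (0,2):-1/O.X/O../.XO/X.X, (1,1):-1/O../OX./.XO/X.X, (1,2):+1/O../O.X/.XO/X.X*, (2,0):-1/O../O../XXO/X.X, (3,1):+1/O../O../.XO/XXX
[O../O.X/.XO/X.X] end (terminal -1, O#2); searched O../O../.XO/X.X to 6

X's best at [O../O../.XO/X.X]: (1,2)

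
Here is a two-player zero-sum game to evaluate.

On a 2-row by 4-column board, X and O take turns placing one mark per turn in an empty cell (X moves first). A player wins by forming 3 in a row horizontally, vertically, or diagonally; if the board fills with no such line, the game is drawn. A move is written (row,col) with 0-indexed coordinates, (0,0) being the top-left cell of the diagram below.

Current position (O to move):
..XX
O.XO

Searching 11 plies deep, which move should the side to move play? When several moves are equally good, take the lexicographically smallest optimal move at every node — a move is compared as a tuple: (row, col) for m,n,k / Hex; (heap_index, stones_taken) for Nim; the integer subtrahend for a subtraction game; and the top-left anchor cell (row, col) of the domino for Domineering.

O's best at [..XX/O.XO]: (0,1)

ply 1, O at ..XX/O.XO | (0,0)=-1→O.XX/O.XO; (0,1)=+0→.OXX/O.XO*; (1,1)=-1→..XX/OOXO
ply 2, X at .OXX/O.XO | (0,0)=+0→XOXX/O.XO*; (1,1)=+0→.OXX/OXXO
ply 3, O at XOXX/O.XO | (1,1)=+0→XOXX/OOXO*
ply 4: XOXX/OOXO is terminal +0 (X); from ..XX/O.XO depth 11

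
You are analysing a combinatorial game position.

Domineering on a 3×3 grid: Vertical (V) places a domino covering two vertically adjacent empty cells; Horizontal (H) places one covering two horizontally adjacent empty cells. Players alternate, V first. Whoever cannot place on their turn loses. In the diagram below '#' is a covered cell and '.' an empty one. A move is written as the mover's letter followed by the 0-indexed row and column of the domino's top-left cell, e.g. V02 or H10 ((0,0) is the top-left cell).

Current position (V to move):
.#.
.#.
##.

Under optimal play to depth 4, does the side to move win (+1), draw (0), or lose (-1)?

[.#./.#./##.] V move#1: V00:+1/##./##./##.*, V02:+1/.##/.##/##., V12:+1/.#./.##/###
[##./##./##.] end (terminal -1, H#2); searched .#./.#./##. to 4

value(.#./.#./##., V) = +1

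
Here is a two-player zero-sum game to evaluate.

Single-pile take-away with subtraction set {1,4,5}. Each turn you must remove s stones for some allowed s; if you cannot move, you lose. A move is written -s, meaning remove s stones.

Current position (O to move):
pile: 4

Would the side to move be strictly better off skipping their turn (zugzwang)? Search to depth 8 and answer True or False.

zugzwang(4, O) = False

[4] O move#1: -1:-1/3, -4:+1/0*
[0] end (terminal -1, X#2); searched 4 to 8
suppose O passes — search the same position with X to move:
pass> [4] X move#1: -1:-1/3, -4:+1/0*
pass> [0] end (terminal -1, O#2); searched 4 to 8
for O: play +1, pass -1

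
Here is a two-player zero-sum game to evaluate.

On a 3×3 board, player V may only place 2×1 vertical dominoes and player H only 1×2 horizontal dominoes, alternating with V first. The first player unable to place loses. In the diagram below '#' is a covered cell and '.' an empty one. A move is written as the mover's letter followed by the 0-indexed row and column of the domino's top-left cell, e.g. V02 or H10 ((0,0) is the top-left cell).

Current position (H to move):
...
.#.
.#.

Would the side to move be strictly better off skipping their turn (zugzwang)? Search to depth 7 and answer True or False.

[.../.#./.#.] H move#1: H00:-1/##./.#./.#.*, H01:-1/.##/.#./.#.
[##./.#./.#.] V move#2: V02:+1/###/.##/.#.*, V10:+1/##./##./##., V12:+1/##./.##/.##
[###/.##/.#.] end (terminal -1, H#3); searched .../.#./.#. to 7
suppose H passes — search the same position with V to move:
pass> [.../.#./.#.] V move#1: V00:+1/#../##./.#.*, V02:+1/..#/.##/.#., V10:+1/.../##./##., V12:+1/.../.##/.##
pass> [#../##./.#.] H move#2: H01:-1/###/##./.#.*
pass> [###/##./.#.] V move#3: V12:+1/###/###/.##*
pass> [###/###/.##] end (terminal -1, H#4); searched .../.#./.#. to 7
for H: play -1, pass -1

zugzwang(.../.#./.#., H) = False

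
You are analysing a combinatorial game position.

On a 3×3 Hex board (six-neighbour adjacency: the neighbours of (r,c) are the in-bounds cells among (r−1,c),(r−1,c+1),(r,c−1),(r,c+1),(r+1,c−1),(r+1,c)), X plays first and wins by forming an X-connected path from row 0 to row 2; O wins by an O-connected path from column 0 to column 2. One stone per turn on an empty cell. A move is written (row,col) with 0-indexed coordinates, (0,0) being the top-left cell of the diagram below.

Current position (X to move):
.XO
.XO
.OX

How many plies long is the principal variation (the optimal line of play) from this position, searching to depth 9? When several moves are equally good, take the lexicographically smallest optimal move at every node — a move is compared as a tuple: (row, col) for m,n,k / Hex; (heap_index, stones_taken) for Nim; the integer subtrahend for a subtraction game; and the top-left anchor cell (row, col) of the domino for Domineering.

PV length from [.XO/.XO/.OX]: 1 ply

p1 X@[.XO/.XO/.OX]: (0,0)[XXO/.XO/.OX]-1 (1,0)[.XO/XXO/.OX]-1 (2,0)[.XO/.XO/XOX]+1*
p2 O@[.XO/.XO/XOX] terminal -1; root [.XO/.XO/.OX] d9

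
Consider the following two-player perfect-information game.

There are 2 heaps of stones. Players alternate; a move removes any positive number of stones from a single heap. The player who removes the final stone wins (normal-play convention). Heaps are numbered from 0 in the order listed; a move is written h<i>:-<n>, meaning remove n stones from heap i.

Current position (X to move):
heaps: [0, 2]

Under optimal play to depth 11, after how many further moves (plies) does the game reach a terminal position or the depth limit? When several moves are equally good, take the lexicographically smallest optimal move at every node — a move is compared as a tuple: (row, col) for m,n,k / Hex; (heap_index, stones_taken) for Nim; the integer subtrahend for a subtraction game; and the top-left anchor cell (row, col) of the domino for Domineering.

PV length from [(0,2)]: 1 ply

ply 1, X at (0,2) | h1:-1=-1→(0,1); h1:-2=+1→(0,0)*
ply 2: (0,0) is terminal -1 (O); from (0,2) depth 11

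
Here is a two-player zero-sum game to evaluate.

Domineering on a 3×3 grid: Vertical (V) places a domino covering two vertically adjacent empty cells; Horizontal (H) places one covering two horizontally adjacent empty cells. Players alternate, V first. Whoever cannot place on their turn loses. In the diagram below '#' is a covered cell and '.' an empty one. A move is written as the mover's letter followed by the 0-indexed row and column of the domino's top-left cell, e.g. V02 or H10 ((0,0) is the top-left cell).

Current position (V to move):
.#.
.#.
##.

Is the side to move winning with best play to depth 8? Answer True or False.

V winning at [.#./.#./##.]: True

[.#./.#./##.] V move#1: V00:+1/##./##./##.*, V02:+1/.##/.##/##., V12:+1/.#./.##/###
[##./##./##.] end (terminal -1, H#2); searched .#./.#./##. to 8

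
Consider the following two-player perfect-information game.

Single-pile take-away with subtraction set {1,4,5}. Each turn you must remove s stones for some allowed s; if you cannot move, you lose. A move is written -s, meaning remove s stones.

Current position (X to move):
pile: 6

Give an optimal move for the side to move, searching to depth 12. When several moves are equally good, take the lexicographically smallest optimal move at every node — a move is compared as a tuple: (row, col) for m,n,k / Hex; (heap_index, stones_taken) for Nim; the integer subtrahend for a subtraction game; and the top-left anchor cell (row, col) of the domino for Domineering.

X's best at [6]: -4

[6] X move#1: -1:-1/5, -4:+1/2*, -5:-1/1
[2] O move#2: -1:-1/1*
[1] X move#3: -1:+1/0*
[0] end (terminal -1, O#4); searched 6 to 12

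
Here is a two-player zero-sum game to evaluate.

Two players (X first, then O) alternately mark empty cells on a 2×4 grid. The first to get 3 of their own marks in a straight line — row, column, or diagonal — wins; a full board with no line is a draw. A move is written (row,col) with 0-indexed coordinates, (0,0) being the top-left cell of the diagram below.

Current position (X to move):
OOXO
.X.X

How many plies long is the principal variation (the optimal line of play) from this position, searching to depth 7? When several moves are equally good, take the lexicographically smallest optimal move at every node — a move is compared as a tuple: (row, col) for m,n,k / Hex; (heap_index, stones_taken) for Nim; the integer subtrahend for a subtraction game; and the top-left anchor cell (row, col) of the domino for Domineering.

PV length from [OOXO/.X.X]: 1 ply

p1 X@[OOXO/.X.X]: (1,0)[OOXO/XX.X]+0 (1,2)[OOXO/.XXX]+1*
p2 O@[OOXO/.XXX] terminal -1; root [OOXO/.X.X] d7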